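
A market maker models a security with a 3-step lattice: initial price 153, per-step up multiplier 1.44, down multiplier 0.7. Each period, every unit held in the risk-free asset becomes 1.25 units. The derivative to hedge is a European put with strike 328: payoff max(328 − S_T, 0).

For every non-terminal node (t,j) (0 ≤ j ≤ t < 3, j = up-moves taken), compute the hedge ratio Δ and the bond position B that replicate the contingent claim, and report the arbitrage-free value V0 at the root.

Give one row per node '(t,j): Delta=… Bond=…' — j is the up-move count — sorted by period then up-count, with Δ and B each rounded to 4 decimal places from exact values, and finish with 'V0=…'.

Since d<R<u, set p* = (R−d)/(u−d) = 0.7432; price each node as the discounted p*-expectation of its children.
Terminal payoffs: V(3,0)=275.5210, V(3,1)=220.0432, V(3,2)=105.9174, V(3,3)=0.0000
(2,0): S=74.9700. Δ = (V_up−V_dn)/(S_up−S_dn) = (220.0432−275.5210)/(107.9568−52.4790) = -1.0000. V = [p*·220.0432 + (1−p*)·275.5210]/1.25 = 187.4300. B = V − Δ·S = 262.4000.
(2,1): S=154.2240. Δ = (V_up−V_dn)/(S_up−S_dn) = (105.9174−220.0432)/(222.0826−107.9568) = -1.0000. V = [p*·105.9174 + (1−p*)·220.0432]/1.25 = 108.1760. B = V − Δ·S = 262.4000.
(2,2): S=317.2608. Δ = (V_up−V_dn)/(S_up−S_dn) = (0.0000−105.9174)/(456.8556−222.0826) = -0.4511. V = [p*·0.0000 + (1−p*)·105.9174]/1.25 = 21.7560. B = V − Δ·S = 164.8877.
(1,0): S=107.1000. Δ = (V_up−V_dn)/(S_up−S_dn) = (108.1760−187.4300)/(154.2240−74.9700) = -1.0000. V = [p*·108.1760 + (1−p*)·187.4300]/1.25 = 102.8200. B = V − Δ·S = 209.9200.
(1,1): S=220.3200. Δ = (V_up−V_dn)/(S_up−S_dn) = (21.7560−108.1760)/(317.2608−154.2240) = -0.5301. V = [p*·21.7560 + (1−p*)·108.1760]/1.25 = 35.1559. B = V − Δ·S = 151.9397.
(0,0): S=153.0000. Δ = (V_up−V_dn)/(S_up−S_dn) = (35.1559−102.8200)/(220.3200−107.1000) = -0.5976. V = [p*·35.1559 + (1−p*)·102.8200]/1.25 = 42.0233. B = V − Δ·S = 133.4612.
Check: Δ(0,0)·S0 + B(0,0) = 42.0233 = V0.

(0,0): Delta=-0.5976 Bond=133.4612
(1,0): Delta=-1.0000 Bond=209.9200
(1,1): Delta=-0.5301 Bond=151.9397
(2,0): Delta=-1.0000 Bond=262.4000
(2,1): Delta=-1.0000 Bond=262.4000
(2,2): Delta=-0.4511 Bond=164.8877
V0=42.0233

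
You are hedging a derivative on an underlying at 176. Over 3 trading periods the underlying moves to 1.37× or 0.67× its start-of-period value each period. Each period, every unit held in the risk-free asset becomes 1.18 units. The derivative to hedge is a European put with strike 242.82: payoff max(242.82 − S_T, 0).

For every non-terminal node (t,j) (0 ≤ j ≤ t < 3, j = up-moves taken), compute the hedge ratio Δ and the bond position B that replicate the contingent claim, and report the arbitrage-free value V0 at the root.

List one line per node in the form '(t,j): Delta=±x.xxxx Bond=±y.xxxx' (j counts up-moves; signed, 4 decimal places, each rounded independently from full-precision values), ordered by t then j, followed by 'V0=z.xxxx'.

(0,0): Delta=-0.3510 Bond=82.9314
(1,0): Delta=-1.0000 Bond=174.3895
(1,1): Delta=-0.2328 Bond=69.3477
(2,0): Delta=-1.0000 Bond=205.7797
(2,1): Delta=-1.0000 Bond=205.7797
(2,2): Delta=-0.0930 Bond=35.6531
V0=21.1560

The replicating-portfolio and risk-neutral prices coincide; use p* = (1.18−0.67)/(1.37−0.67) = 0.7286 for the latter.
At expiry t=3: V(3,0)=189.8857, V(3,1)=134.5812, V(3,2)=21.4960, V(3,3)=0.0000
  t=2,j=0: stock 79.0064 → up 108.2388 (V=134.5812), down 52.9343 (V=189.8857). Price 126.7733; hedge Δ=-1.0000, bond B=205.7797.
  t=2,j=1: stock 161.5504 → up 221.3240 (V=21.4960), down 108.2388 (V=134.5812). Price 44.2293; hedge Δ=-1.0000, bond B=205.7797.
  t=2,j=2: stock 330.3344 → up 452.5581 (V=0.0000), down 221.3240 (V=21.4960). Price 4.9446; hedge Δ=-0.0930, bond B=35.6531.
  t=1,j=0: stock 117.9200 → up 161.5504 (V=44.2293), down 79.0064 (V=126.7733). Price 56.4695; hedge Δ=-1.0000, bond B=174.3895.
  t=1,j=1: stock 241.1200 → up 330.3344 (V=4.9446), down 161.5504 (V=44.2293). Price 13.2268; hedge Δ=-0.2328, bond B=69.3477.
  t=0,j=0: stock 176.0000 → up 241.1200 (V=13.2268), down 117.9200 (V=56.4695). Price 21.1560; hedge Δ=-0.3510, bond B=82.9314.
Check: Δ(0,0)·S0 + B(0,0) = 21.1560 = V0.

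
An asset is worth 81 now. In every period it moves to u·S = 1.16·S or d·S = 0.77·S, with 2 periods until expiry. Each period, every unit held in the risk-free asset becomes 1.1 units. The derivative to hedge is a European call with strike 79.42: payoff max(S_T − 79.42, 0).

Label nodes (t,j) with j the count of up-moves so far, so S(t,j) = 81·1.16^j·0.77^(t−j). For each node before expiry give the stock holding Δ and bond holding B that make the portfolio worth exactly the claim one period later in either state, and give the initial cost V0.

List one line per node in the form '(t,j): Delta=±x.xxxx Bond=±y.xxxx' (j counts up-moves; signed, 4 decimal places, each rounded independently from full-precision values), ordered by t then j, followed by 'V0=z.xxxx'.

Under the risk-neutral measure, an up-move has probability p* = (R−d)/(u−d) = 0.8462 and values discount at R = 1.1.
Terminal values V(2,·): V(2,0)=0.0000, V(2,1)=0.0000, V(2,2)=29.5736
(1,0): S=62.3700. Δ = (V_up−V_dn)/(S_up−S_dn) = (0.0000−0.0000)/(72.3492−48.0249) = 0.0000. V = [p*·0.0000 + (1−p*)·0.0000]/1.1 = 0.0000. B = V − Δ·S = 0.0000.
(1,1): S=93.9600. Δ = (V_up−V_dn)/(S_up−S_dn) = (29.5736−0.0000)/(108.9936−72.3492) = 0.8070. V = [p*·29.5736 + (1−p*)·0.0000]/1.1 = 22.7489. B = V − Δ·S = -53.0808.
(0,0): S=81.0000. Δ = (V_up−V_dn)/(S_up−S_dn) = (22.7489−0.0000)/(93.9600−62.3700) = 0.7201. V = [p*·22.7489 + (1−p*)·0.0000]/1.1 = 17.4992. B = V − Δ·S = -40.8314.
Each (Δ,B) replicates both successor values, so the strategy is self-financing and V0 is arbitrage-free.

(0,0): Delta=0.7201 Bond=-40.8314
(1,0): Delta=0.0000 Bond=0.0000
(1,1): Delta=0.8070 Bond=-53.0808
V0=17.4992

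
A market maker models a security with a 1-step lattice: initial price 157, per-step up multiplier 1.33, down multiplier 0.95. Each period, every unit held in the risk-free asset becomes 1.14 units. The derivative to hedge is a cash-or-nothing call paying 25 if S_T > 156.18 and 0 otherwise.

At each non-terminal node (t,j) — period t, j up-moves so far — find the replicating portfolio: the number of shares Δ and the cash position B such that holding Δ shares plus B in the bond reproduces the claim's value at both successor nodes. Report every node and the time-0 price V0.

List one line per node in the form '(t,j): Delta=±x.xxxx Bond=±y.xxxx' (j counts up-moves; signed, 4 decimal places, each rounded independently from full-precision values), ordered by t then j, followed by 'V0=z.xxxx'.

(0,0): Delta=0.4190 Bond=-54.8246
V0=10.9649

No-arbitrage ⇒ martingale measure with p* = (R−d)/(u−d) = 0.5000.
At expiry t=1: V(1,0)=0.0000, V(1,1)=25.0000
  t=0,j=0: stock 157.0000 → up 208.8100 (V=25.0000), down 149.1500 (V=0.0000). Price 10.9649; hedge Δ=0.4190, bond B=-54.8246.
Each (Δ,B) replicates both successor values, so the strategy is self-financing and V0 is arbitrage-free.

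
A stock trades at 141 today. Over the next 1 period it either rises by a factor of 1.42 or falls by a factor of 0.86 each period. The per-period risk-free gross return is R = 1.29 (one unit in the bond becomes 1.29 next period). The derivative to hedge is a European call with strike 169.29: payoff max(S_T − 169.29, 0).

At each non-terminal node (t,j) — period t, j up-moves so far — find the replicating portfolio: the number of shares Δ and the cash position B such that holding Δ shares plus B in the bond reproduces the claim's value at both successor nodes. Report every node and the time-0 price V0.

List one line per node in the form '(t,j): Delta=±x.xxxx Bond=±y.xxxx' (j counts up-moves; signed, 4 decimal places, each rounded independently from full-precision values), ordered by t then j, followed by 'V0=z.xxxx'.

Under the risk-neutral measure, an up-move has probability p* = (R−d)/(u−d) = 0.7679 and values discount at R = 1.29.
Terminal payoffs: V(1,0)=0.0000, V(1,1)=30.9300
(0,0): S=141.0000. Δ = (V_up−V_dn)/(S_up−S_dn) = (30.9300−0.0000)/(200.2200−121.2600) = 0.3917. V = [p*·30.9300 + (1−p*)·0.0000]/1.29 = 18.4107. B = V − Δ·S = -36.8214.
Self-financing check: at every node Δ·S+B equals the discounted successor values.

(0,0): Delta=0.3917 Bond=-36.8214
V0=18.4107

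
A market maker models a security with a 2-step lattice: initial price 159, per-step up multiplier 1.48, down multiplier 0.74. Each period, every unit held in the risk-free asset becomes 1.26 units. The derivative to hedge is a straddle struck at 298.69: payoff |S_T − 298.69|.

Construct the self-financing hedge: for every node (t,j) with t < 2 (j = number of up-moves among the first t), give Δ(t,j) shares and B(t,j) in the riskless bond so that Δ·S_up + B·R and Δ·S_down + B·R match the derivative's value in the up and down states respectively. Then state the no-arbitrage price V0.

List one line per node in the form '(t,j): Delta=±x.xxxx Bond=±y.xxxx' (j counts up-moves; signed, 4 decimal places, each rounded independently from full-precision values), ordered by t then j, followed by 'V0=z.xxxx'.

(0,0): Delta=-0.5300 Bond=144.2460
(1,0): Delta=-1.0000 Bond=237.0556
(1,1): Delta=-0.4305 Bond=158.3514
V0=59.9833

Risk-neutral probability p* = (R−d)/(u−d) = (1.26−0.74)/(1.48−0.74) = 0.7027.
Terminal payoffs: V(2,0)=211.6216, V(2,1)=124.5532, V(2,2)=49.5836
  t=1,j=0: stock 117.6600 → up 174.1368 (V=124.5532), down 87.0684 (V=211.6216). Price 119.3956; hedge Δ=-1.0000, bond B=237.0556.
  t=1,j=1: stock 235.3200 → up 348.2736 (V=49.5836), down 174.1368 (V=124.5532). Price 57.0412; hedge Δ=-0.4305, bond B=158.3514.
  t=0,j=0: stock 159.0000 → up 235.3200 (V=57.0412), down 117.6600 (V=119.3956). Price 59.9833; hedge Δ=-0.5300, bond B=144.2460.
Each (Δ,B) replicates both successor values, so the strategy is self-financing and V0 is arbitrage-free.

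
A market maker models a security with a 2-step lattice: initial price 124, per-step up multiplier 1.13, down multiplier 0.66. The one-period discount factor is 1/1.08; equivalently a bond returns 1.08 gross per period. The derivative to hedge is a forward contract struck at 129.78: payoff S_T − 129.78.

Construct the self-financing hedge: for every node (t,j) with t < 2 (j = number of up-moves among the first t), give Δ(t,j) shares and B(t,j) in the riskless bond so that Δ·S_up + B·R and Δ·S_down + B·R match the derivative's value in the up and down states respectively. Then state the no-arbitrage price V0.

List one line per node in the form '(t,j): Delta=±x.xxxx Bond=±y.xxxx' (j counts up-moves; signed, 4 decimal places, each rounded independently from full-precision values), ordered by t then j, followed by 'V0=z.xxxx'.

Risk-neutral probability p* = (R−d)/(u−d) = (1.08−0.66)/(1.13−0.66) = 0.8936.
Payoff layer (t=2): V(2,0)=-75.7656, V(2,1)=-37.3008, V(2,2)=28.5556
  t=1,j=0: stock 81.8400 → up 92.4792 (V=-37.3008), down 54.0144 (V=-75.7656). Price -38.3267; hedge Δ=1.0000, bond B=-120.1667.
  t=1,j=1: stock 140.1200 → up 158.3356 (V=28.5556), down 92.4792 (V=-37.3008). Price 19.9533; hedge Δ=1.0000, bond B=-120.1667.
  t=0,j=0: stock 124.0000 → up 140.1200 (V=19.9533), down 81.8400 (V=-38.3267). Price 12.7346; hedge Δ=1.0000, bond B=-111.2654.
Check: Δ(0,0)·S0 + B(0,0) = 12.7346 = V0.

(0,0): Delta=1.0000 Bond=-111.2654
(1,0): Delta=1.0000 Bond=-120.1667
(1,1): Delta=1.0000 Bond=-120.1667
V0=12.7346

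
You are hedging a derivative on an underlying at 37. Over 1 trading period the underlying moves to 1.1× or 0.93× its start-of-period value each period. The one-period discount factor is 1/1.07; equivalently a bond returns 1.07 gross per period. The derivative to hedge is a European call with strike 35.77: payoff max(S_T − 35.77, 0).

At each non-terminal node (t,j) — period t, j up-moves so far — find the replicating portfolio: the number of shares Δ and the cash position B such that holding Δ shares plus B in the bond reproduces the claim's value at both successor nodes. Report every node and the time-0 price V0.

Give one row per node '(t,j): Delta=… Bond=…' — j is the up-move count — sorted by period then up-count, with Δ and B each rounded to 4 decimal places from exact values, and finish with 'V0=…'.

Risk-neutral probability p* = (R−d)/(u−d) = (1.07−0.93)/(1.1−0.93) = 0.8235.
Terminal values V(1,·): V(1,0)=0.0000, V(1,1)=4.9300
Node (0,0) S=37.0000: V=(p*·4.9300+(1−p*)·0.0000)/1.07=3.7944; Δ=(4.9300−0.0000)/(40.7000−34.4100)=0.7838; B=V−Δ·S=-25.2056
Check: Δ(0,0)·S0 + B(0,0) = 3.7944 = V0.

(0,0): Delta=0.7838 Bond=-25.2056
V0=3.7944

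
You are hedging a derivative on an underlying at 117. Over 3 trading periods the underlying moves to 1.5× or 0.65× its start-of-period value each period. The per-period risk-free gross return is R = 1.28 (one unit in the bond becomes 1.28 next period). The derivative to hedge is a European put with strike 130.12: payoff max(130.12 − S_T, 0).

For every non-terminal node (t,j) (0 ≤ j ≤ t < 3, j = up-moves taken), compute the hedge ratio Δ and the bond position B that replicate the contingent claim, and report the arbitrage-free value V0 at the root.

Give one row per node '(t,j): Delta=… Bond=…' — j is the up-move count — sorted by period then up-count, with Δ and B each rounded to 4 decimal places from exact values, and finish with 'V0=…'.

No-arbitrage ⇒ martingale measure with p* = (R−d)/(u−d) = 0.7412.
At expiry t=3: V(3,0)=97.9889, V(3,1)=55.9712, V(3,2)=0.0000, V(3,3)=0.0000
  t=2,j=0: stock 49.4325 → up 74.1488 (V=55.9712), down 32.1311 (V=97.9889). Price 52.2237; hedge Δ=-1.0000, bond B=101.6562.
  t=2,j=1: stock 114.0750 → up 171.1125 (V=0.0000), down 74.1488 (V=55.9712). Price 11.3177; hedge Δ=-0.5772, bond B=77.1662.
  t=2,j=2: stock 263.2500 → up 394.8750 (V=0.0000), down 171.1125 (V=0.0000). Price 0.0000; hedge Δ=0.0000, bond B=0.0000.
  t=1,j=0: stock 76.0500 → up 114.0750 (V=11.3177), down 49.4325 (V=52.2237). Price 17.1134; hedge Δ=-0.6328, bond B=65.2382.
  t=1,j=1: stock 175.5000 → up 263.2500 (V=0.0000), down 114.0750 (V=11.3177). Price 2.2885; hedge Δ=-0.0759, bond B=15.6035.
  t=0,j=0: stock 117.0000 → up 175.5000 (V=2.2885), down 76.0500 (V=17.1134). Price 4.7856; hedge Δ=-0.1491, bond B=22.2266.
Each (Δ,B) replicates both successor values, so the strategy is self-financing and V0 is arbitrage-free.

(0,0): Delta=-0.1491 Bond=22.2266
(1,0): Delta=-0.6328 Bond=65.2382
(1,1): Delta=-0.0759 Bond=15.6035
(2,0): Delta=-1.0000 Bond=101.6562
(2,1): Delta=-0.5772 Bond=77.1662
(2,2): Delta=0.0000 Bond=0.0000
V0=4.7856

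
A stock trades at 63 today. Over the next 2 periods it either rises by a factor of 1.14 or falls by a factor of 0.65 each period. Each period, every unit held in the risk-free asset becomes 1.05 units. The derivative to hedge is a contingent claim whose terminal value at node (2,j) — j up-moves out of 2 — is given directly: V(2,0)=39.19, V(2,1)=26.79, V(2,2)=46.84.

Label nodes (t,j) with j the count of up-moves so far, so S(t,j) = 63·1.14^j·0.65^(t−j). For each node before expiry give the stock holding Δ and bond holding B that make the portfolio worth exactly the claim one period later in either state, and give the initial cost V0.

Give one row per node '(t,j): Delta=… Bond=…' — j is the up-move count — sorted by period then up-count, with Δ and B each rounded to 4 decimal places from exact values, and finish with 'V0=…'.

(0,0): Delta=0.4347 Bond=9.4122
(1,0): Delta=-0.6180 Bond=52.9895
(1,1): Delta=0.5697 Bond=0.1839
V0=36.7977

Since d<R<u, set p* = (R−d)/(u−d) = 0.8163; price each node as the discounted p*-expectation of its children.
Terminal values V(2,·): V(2,0)=39.1900, V(2,1)=26.7900, V(2,2)=46.8400
(1,0): S=40.9500. Δ = (V_up−V_dn)/(S_up−S_dn) = (26.7900−39.1900)/(46.6830−26.6175) = -0.6180. V = [p*·26.7900 + (1−p*)·39.1900]/1.05 = 27.6834. B = V − Δ·S = 52.9895.
(1,1): S=71.8200. Δ = (V_up−V_dn)/(S_up−S_dn) = (46.8400−26.7900)/(81.8748−46.6830) = 0.5697. V = [p*·46.8400 + (1−p*)·26.7900]/1.05 = 41.1022. B = V − Δ·S = 0.1839.
(0,0): S=63.0000. Δ = (V_up−V_dn)/(S_up−S_dn) = (41.1022−27.6834)/(71.8200−40.9500) = 0.4347. V = [p*·41.1022 + (1−p*)·27.6834]/1.05 = 36.7977. B = V − Δ·S = 9.4122.
Self-financing check: at every node Δ·S+B equals the discounted successor values.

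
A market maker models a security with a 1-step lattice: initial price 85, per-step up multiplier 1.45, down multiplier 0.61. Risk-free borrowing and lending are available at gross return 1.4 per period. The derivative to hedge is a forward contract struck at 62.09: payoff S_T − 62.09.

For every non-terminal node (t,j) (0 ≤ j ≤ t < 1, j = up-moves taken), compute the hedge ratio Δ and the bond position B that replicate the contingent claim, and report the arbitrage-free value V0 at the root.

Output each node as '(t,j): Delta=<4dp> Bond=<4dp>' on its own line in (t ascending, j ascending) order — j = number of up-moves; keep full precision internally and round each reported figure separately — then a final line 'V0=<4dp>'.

(0,0): Delta=1.0000 Bond=-44.3500
V0=40.6500

No-arbitrage ⇒ martingale measure with p* = (R−d)/(u−d) = 0.9405.
At expiry t=1: V(1,0)=-10.2400, V(1,1)=61.1600
(0,0): S=85.0000. Δ = (V_up−V_dn)/(S_up−S_dn) = (61.1600−-10.2400)/(123.2500−51.8500) = 1.0000. V = [p*·61.1600 + (1−p*)·-10.2400]/1.4 = 40.6500. B = V − Δ·S = -44.3500.
Check: Δ(0,0)·S0 + B(0,0) = 40.6500 = V0.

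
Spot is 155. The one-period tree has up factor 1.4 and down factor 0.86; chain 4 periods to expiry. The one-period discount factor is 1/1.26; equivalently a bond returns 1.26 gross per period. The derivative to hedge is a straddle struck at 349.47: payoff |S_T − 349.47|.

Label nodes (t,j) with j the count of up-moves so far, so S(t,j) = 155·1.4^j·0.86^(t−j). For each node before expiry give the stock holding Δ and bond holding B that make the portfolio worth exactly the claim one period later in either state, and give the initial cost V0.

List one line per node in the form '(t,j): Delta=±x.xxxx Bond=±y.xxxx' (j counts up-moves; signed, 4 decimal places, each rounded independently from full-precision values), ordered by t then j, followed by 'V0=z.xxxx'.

Risk-neutral probability p* = (R−d)/(u−d) = (1.26−0.86)/(1.4−0.86) = 0.7407.
At expiry t=4: V(4,0)=264.6837, V(4,1)=211.4458, V(4,2)=124.7795, V(4,3)=16.3052, V(4,4)=245.9780
  t=3,j=0: stock 98.5887 → up 138.0242 (V=211.4458), down 84.7863 (V=264.6837). Price 178.7685; hedge Δ=-1.0000, bond B=277.3571.
  t=3,j=1: stock 160.4932 → up 224.6905 (V=124.7795), down 138.0242 (V=211.4458). Price 116.8639; hedge Δ=-1.0000, bond B=277.3571.
  t=3,j=2: stock 261.2680 → up 365.7752 (V=16.3052), down 224.6905 (V=124.7795). Price 35.2605; hedge Δ=-0.7689, bond B=236.1388.
  t=3,j=3: stock 425.3200 → up 595.4480 (V=245.9780), down 365.7752 (V=16.3052). Price 147.9629; hedge Δ=1.0000, bond B=-277.3571.
  t=2,j=0: stock 114.6380 → up 160.4932 (V=116.8639), down 98.5887 (V=178.7685). Price 105.4867; hedge Δ=-1.0000, bond B=220.1247.
  t=2,j=1: stock 186.6200 → up 261.2680 (V=35.2605), down 160.4932 (V=116.8639). Price 44.7753; hedge Δ=-0.8098, bond B=195.8929.
  t=2,j=2: stock 303.8000 → up 425.3200 (V=147.9629), down 261.2680 (V=35.2605). Price 94.2410; hedge Δ=0.6870, bond B=-114.4671.
  t=1,j=0: stock 133.3000 → up 186.6200 (V=44.7753), down 114.6380 (V=105.4867). Price 48.0280; hedge Δ=-0.8434, bond B=160.4565.
  t=1,j=1: stock 217.0000 → up 303.8000 (V=94.2410), down 186.6200 (V=44.7753). Price 64.6163; hedge Δ=0.4221, bond B=-26.9868.
  t=0,j=0: stock 155.0000 → up 217.0000 (V=64.6163), down 133.3000 (V=48.0280). Price 47.8696; hedge Δ=0.1982, bond B=17.1505.
Check: Δ(0,0)·S0 + B(0,0) = 47.8696 = V0.

(0,0): Delta=0.1982 Bond=17.1505
(1,0): Delta=-0.8434 Bond=160.4565
(1,1): Delta=0.4221 Bond=-26.9868
(2,0): Delta=-1.0000 Bond=220.1247
(2,1): Delta=-0.8098 Bond=195.8929
(2,2): Delta=0.6870 Bond=-114.4671
(3,0): Delta=-1.0000 Bond=277.3571
(3,1): Delta=-1.0000 Bond=277.3571
(3,2): Delta=-0.7689 Bond=236.1388
(3,3): Delta=1.0000 Bond=-277.3571
V0=47.8696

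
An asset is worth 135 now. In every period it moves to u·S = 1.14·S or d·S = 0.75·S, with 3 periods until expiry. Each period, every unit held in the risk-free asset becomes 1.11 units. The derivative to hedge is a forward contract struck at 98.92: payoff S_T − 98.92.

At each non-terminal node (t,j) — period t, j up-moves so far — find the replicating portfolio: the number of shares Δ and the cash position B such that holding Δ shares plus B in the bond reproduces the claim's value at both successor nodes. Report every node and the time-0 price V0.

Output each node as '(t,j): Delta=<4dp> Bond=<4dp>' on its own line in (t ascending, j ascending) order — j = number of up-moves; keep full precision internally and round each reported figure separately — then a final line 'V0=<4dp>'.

Since d<R<u, set p* = (R−d)/(u−d) = 0.9231; price each node as the discounted p*-expectation of its children.
Terminal payoffs: V(3,0)=-41.9669, V(3,1)=-12.3513, V(3,2)=32.6645, V(3,3)=101.0884
Node (2,0) S=75.9375: V=(p*·-12.3513+(1−p*)·-41.9669)/1.11=-13.1796; Δ=(-12.3513−-41.9669)/(86.5687−56.9531)=1.0000; B=V−Δ·S=-89.1171
Node (2,1) S=115.4250: V=(p*·32.6645+(1−p*)·-12.3513)/1.11=26.3079; Δ=(32.6645−-12.3513)/(131.5845−86.5687)=1.0000; B=V−Δ·S=-89.1171
Node (2,2) S=175.4460: V=(p*·101.0884+(1−p*)·32.6645)/1.11=86.3289; Δ=(101.0884−32.6645)/(200.0084−131.5845)=1.0000; B=V−Δ·S=-89.1171
Node (1,0) S=101.2500: V=(p*·26.3079+(1−p*)·-13.1796)/1.11=20.9643; Δ=(26.3079−-13.1796)/(115.4250−75.9375)=1.0000; B=V−Δ·S=-80.2857
Node (1,1) S=153.9000: V=(p*·86.3289+(1−p*)·26.3079)/1.11=73.6143; Δ=(86.3289−26.3079)/(175.4460−115.4250)=1.0000; B=V−Δ·S=-80.2857
Node (0,0) S=135.0000: V=(p*·73.6143+(1−p*)·20.9643)/1.11=62.6705; Δ=(73.6143−20.9643)/(153.9000−101.2500)=1.0000; B=V−Δ·S=-72.3295
Self-financing check: at every node Δ·S+B equals the discounted successor values.

(0,0): Delta=1.0000 Bond=-72.3295
(1,0): Delta=1.0000 Bond=-80.2857
(1,1): Delta=1.0000 Bond=-80.2857
(2,0): Delta=1.0000 Bond=-89.1171
(2,1): Delta=1.0000 Bond=-89.1171
(2,2): Delta=1.0000 Bond=-89.1171
V0=62.6705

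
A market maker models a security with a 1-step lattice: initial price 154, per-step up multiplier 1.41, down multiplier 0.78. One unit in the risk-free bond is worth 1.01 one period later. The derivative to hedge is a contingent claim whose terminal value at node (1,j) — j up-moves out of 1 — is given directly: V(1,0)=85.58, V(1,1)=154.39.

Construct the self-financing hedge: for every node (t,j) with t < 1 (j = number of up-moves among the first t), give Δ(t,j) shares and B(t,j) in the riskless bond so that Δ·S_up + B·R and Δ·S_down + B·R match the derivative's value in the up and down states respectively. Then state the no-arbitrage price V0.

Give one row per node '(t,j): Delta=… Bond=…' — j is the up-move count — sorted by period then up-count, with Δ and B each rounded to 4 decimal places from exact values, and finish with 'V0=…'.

(0,0): Delta=0.7092 Bond=0.3828
V0=109.6051

Risk-neutral probability p* = (R−d)/(u−d) = (1.01−0.78)/(1.41−0.78) = 0.3651.
At expiry t=1: V(1,0)=85.5800, V(1,1)=154.3900
(0,0): S=154.0000. Δ = (V_up−V_dn)/(S_up−S_dn) = (154.3900−85.5800)/(217.1400−120.1200) = 0.7092. V = [p*·154.3900 + (1−p*)·85.5800]/1.01 = 109.6051. B = V − Δ·S = 0.3828.
Root portfolio cost Δ·154+B reproduces V0=109.6051.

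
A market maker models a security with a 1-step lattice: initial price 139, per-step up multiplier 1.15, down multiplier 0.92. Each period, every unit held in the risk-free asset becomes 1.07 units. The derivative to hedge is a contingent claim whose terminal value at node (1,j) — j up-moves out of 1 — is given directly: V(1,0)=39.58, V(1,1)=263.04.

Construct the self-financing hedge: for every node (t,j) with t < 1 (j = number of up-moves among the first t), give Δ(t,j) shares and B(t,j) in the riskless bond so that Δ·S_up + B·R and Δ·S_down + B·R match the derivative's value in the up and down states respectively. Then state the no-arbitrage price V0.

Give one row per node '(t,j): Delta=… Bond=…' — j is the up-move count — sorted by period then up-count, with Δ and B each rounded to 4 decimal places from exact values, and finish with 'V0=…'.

(0,0): Delta=6.9897 Bond=-798.3738
V0=173.1914

No-arbitrage ⇒ martingale measure with p* = (R−d)/(u−d) = 0.6522.
At expiry t=1: V(1,0)=39.5800, V(1,1)=263.0400
  t=0,j=0: stock 139.0000 → up 159.8500 (V=263.0400), down 127.8800 (V=39.5800). Price 173.1914; hedge Δ=6.9897, bond B=-798.3738.
Self-financing check: at every node Δ·S+B equals the discounted successor values.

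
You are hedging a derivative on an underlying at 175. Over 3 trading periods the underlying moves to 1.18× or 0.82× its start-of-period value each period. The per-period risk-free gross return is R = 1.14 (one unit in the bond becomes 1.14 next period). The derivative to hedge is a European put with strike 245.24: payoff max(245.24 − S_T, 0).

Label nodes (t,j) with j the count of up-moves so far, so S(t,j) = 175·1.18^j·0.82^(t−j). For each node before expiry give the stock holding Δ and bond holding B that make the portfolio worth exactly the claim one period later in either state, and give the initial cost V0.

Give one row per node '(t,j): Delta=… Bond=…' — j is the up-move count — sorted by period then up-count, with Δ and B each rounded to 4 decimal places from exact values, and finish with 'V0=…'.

Under the risk-neutral measure, an up-move has probability p* = (R−d)/(u−d) = 0.8889 and values discount at R = 1.14.
At expiry t=3: V(3,0)=148.7506, V(3,1)=106.3894, V(3,2)=45.4306, V(3,3)=0.0000
Node (2,0) S=117.6700: V=(p*·106.3894+(1−p*)·148.7506)/1.14=97.4528; Δ=(106.3894−148.7506)/(138.8506−96.4894)=-1.0000; B=V−Δ·S=215.1228
Node (2,1) S=169.3300: V=(p*·45.4306+(1−p*)·106.3894)/1.14=45.7928; Δ=(45.4306−106.3894)/(199.8094−138.8506)=-1.0000; B=V−Δ·S=215.1228
Node (2,2) S=243.6700: V=(p*·0.0000+(1−p*)·45.4306)/1.14=4.4279; Δ=(0.0000−45.4306)/(287.5306−199.8094)=-0.5179; B=V−Δ·S=130.6240
Node (1,0) S=143.5000: V=(p*·45.7928+(1−p*)·97.4528)/1.14=45.2042; Δ=(45.7928−97.4528)/(169.3300−117.6700)=-1.0000; B=V−Δ·S=188.7042
Node (1,1) S=206.5000: V=(p*·4.4279+(1−p*)·45.7928)/1.14=7.9158; Δ=(4.4279−45.7928)/(243.6700−169.3300)=-0.5564; B=V−Δ·S=122.8182
Node (0,0) S=175.0000: V=(p*·7.9158+(1−p*)·45.2042)/1.14=10.5780; Δ=(7.9158−45.2042)/(206.5000−143.5000)=-0.5919; B=V−Δ·S=114.1569
Root portfolio cost Δ·175+B reproduces V0=10.5780.

(0,0): Delta=-0.5919 Bond=114.1569
(1,0): Delta=-1.0000 Bond=188.7042
(1,1): Delta=-0.5564 Bond=122.8182
(2,0): Delta=-1.0000 Bond=215.1228
(2,1): Delta=-1.0000 Bond=215.1228
(2,2): Delta=-0.5179 Bond=130.6240
V0=10.5780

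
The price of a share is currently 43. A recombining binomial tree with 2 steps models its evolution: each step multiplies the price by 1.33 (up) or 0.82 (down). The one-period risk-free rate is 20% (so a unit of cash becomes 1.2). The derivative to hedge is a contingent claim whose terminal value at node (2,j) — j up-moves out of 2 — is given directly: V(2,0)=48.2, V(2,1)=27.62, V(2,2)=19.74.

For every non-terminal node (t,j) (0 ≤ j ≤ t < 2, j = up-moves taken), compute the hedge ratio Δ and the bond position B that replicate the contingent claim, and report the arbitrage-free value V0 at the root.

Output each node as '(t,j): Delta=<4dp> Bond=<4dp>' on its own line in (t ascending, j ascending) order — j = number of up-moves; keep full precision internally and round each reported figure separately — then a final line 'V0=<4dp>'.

Risk-neutral probability p* = (R−d)/(u−d) = (1.2−0.82)/(1.33−0.82) = 0.7451.
Terminal values V(2,·): V(2,0)=48.2000, V(2,1)=27.6200, V(2,2)=19.7400
(1,0): S=35.2600. Δ = (V_up−V_dn)/(S_up−S_dn) = (27.6200−48.2000)/(46.8958−28.9132) = -1.1444. V = [p*·27.6200 + (1−p*)·48.2000]/1.2 = 27.3882. B = V − Δ·S = 67.7412.
(1,1): S=57.1900. Δ = (V_up−V_dn)/(S_up−S_dn) = (19.7400−27.6200)/(76.0627−46.8958) = -0.2702. V = [p*·19.7400 + (1−p*)·27.6200]/1.2 = 18.1239. B = V − Δ·S = 33.5748.
(0,0): S=43.0000. Δ = (V_up−V_dn)/(S_up−S_dn) = (18.1239−27.3882)/(57.1900−35.2600) = -0.4225. V = [p*·18.1239 + (1−p*)·27.3882]/1.2 = 17.0711. B = V − Δ·S = 35.2366.
Each (Δ,B) replicates both successor values, so the strategy is self-financing and V0 is arbitrage-free.

(0,0): Delta=-0.4225 Bond=35.2366
(1,0): Delta=-1.1444 Bond=67.7412
(1,1): Delta=-0.2702 Bond=33.5748
V0=17.0711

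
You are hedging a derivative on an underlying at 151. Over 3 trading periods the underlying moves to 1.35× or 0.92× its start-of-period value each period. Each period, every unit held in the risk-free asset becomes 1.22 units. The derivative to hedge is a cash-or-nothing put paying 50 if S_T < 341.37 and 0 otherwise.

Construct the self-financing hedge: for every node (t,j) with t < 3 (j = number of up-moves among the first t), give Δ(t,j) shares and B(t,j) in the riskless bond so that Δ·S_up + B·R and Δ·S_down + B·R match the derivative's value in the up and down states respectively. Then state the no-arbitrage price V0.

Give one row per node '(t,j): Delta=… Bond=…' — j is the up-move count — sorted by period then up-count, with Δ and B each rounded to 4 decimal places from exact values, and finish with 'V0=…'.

No-arbitrage ⇒ martingale measure with p* = (R−d)/(u−d) = 0.6977.
Payoff layer (t=3): V(3,0)=50.0000, V(3,1)=50.0000, V(3,2)=50.0000, V(3,3)=0.0000
(2,0): S=127.8064. Δ = (V_up−V_dn)/(S_up−S_dn) = (50.0000−50.0000)/(172.5386−117.5819) = 0.0000. V = [p*·50.0000 + (1−p*)·50.0000]/1.22 = 40.9836. B = V − Δ·S = 40.9836.
(2,1): S=187.5420. Δ = (V_up−V_dn)/(S_up−S_dn) = (50.0000−50.0000)/(253.1817−172.5386) = 0.0000. V = [p*·50.0000 + (1−p*)·50.0000]/1.22 = 40.9836. B = V − Δ·S = 40.9836.
(2,2): S=275.1975. Δ = (V_up−V_dn)/(S_up−S_dn) = (0.0000−50.0000)/(371.5166−253.1817) = -0.4225. V = [p*·0.0000 + (1−p*)·50.0000]/1.22 = 12.3904. B = V − Δ·S = 128.6695.
(1,0): S=138.9200. Δ = (V_up−V_dn)/(S_up−S_dn) = (40.9836−40.9836)/(187.5420−127.8064) = 0.0000. V = [p*·40.9836 + (1−p*)·40.9836]/1.22 = 33.5931. B = V − Δ·S = 33.5931.
(1,1): S=203.8500. Δ = (V_up−V_dn)/(S_up−S_dn) = (12.3904−40.9836)/(275.1975−187.5420) = -0.3262. V = [p*·12.3904 + (1−p*)·40.9836]/1.22 = 17.2417. B = V − Δ·S = 83.7375.
(0,0): S=151.0000. Δ = (V_up−V_dn)/(S_up−S_dn) = (17.2417−33.5931)/(203.8500−138.9200) = -0.2518. V = [p*·17.2417 + (1−p*)·33.5931]/1.22 = 18.1845. B = V − Δ·S = 56.2111.
The time-0 hedge costs 18.1845, which is the no-arbitrage price.

(0,0): Delta=-0.2518 Bond=56.2111
(1,0): Delta=0.0000 Bond=33.5931
(1,1): Delta=-0.3262 Bond=83.7375
(2,0): Delta=0.0000 Bond=40.9836
(2,1): Delta=0.0000 Bond=40.9836
(2,2): Delta=-0.4225 Bond=128.6695
V0=18.1845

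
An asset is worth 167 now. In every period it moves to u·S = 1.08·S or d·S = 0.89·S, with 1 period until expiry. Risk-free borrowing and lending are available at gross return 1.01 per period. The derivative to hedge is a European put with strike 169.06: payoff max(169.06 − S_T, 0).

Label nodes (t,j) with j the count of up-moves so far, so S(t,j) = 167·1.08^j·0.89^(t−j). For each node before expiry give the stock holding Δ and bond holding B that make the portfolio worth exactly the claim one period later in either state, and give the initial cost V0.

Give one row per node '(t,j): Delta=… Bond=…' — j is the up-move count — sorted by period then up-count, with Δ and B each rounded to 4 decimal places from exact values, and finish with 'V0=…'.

(0,0): Delta=-0.6439 Bond=114.9786
V0=7.4523

Risk-neutral probability p* = (R−d)/(u−d) = (1.01−0.89)/(1.08−0.89) = 0.6316.
Terminal payoffs: V(1,0)=20.4300, V(1,1)=0.0000
Node (0,0) S=167.0000: V=(p*·0.0000+(1−p*)·20.4300)/1.01=7.4523; Δ=(0.0000−20.4300)/(180.3600−148.6300)=-0.6439; B=V−Δ·S=114.9786
Each (Δ,B) replicates both successor values, so the strategy is self-financing and V0 is arbitrage-free.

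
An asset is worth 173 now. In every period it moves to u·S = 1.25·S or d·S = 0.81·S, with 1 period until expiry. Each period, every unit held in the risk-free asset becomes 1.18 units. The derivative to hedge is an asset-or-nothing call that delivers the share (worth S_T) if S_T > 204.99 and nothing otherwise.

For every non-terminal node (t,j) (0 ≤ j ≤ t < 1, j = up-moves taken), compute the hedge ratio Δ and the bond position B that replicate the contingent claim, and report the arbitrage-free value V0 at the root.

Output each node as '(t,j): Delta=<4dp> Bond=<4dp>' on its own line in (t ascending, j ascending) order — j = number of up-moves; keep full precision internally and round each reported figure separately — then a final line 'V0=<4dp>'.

(0,0): Delta=2.8409 Bond=-337.3700
V0=154.1073

Since d<R<u, set p* = (R−d)/(u−d) = 0.8409; price each node as the discounted p*-expectation of its children.
At expiry t=1: V(1,0)=0.0000, V(1,1)=216.2500
  t=0,j=0: stock 173.0000 → up 216.2500 (V=216.2500), down 140.1300 (V=0.0000). Price 154.1073; hedge Δ=2.8409, bond B=-337.3700.
Each (Δ,B) replicates both successor values, so the strategy is self-financing and V0 is arbitrage-free.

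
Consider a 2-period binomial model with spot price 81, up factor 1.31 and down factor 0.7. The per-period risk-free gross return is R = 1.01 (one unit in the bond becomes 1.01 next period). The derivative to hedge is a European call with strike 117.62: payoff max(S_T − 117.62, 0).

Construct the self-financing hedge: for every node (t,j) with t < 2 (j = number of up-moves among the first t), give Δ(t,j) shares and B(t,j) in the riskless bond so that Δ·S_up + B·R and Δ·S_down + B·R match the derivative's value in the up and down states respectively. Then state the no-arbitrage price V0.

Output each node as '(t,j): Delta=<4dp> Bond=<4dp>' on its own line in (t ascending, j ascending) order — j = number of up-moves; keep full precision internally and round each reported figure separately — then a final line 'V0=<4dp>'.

The replicating-portfolio and risk-neutral prices coincide; use p* = (1.01−0.7)/(1.31−0.7) = 0.5082 for the latter.
Payoff layer (t=2): V(2,0)=0.0000, V(2,1)=0.0000, V(2,2)=21.3841
(1,0): S=56.7000. Δ = (V_up−V_dn)/(S_up−S_dn) = (0.0000−0.0000)/(74.2770−39.6900) = 0.0000. V = [p*·0.0000 + (1−p*)·0.0000]/1.01 = 0.0000. B = V − Δ·S = 0.0000.
(1,1): S=106.1100. Δ = (V_up−V_dn)/(S_up−S_dn) = (21.3841−0.0000)/(139.0041−74.2770) = 0.3304. V = [p*·21.3841 + (1−p*)·0.0000]/1.01 = 10.7597. B = V − Δ·S = -24.2962.
(0,0): S=81.0000. Δ = (V_up−V_dn)/(S_up−S_dn) = (10.7597−0.0000)/(106.1100−56.7000) = 0.2178. V = [p*·10.7597 + (1−p*)·0.0000]/1.01 = 5.4139. B = V − Δ·S = -12.2250.
Root portfolio cost Δ·81+B reproduces V0=5.4139.

(0,0): Delta=0.2178 Bond=-12.2250
(1,0): Delta=0.0000 Bond=0.0000
(1,1): Delta=0.3304 Bond=-24.2962
V0=5.4139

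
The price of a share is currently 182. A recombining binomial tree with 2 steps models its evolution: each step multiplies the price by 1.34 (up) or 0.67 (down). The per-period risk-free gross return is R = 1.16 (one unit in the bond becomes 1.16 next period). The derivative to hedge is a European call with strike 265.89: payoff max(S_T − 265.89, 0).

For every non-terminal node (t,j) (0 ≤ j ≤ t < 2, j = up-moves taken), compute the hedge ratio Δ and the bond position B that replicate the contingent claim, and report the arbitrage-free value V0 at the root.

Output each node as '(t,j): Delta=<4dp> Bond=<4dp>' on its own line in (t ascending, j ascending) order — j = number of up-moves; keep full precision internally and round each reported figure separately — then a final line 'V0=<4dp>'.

(0,0): Delta=0.3149 Bond=-33.1046
(1,0): Delta=0.0000 Bond=0.0000
(1,1): Delta=0.3728 Bond=-52.5079
V0=24.2108

Under the risk-neutral measure, an up-move has probability p* = (R−d)/(u−d) = 0.7313 and values discount at R = 1.16.
Terminal values V(2,·): V(2,0)=0.0000, V(2,1)=0.0000, V(2,2)=60.9092
(1,0): S=121.9400. Δ = (V_up−V_dn)/(S_up−S_dn) = (0.0000−0.0000)/(163.3996−81.6998) = 0.0000. V = [p*·0.0000 + (1−p*)·0.0000]/1.16 = 0.0000. B = V − Δ·S = 0.0000.
(1,1): S=243.8800. Δ = (V_up−V_dn)/(S_up−S_dn) = (60.9092−0.0000)/(326.7992−163.3996) = 0.3728. V = [p*·60.9092 + (1−p*)·0.0000]/1.16 = 38.4013. B = V − Δ·S = -52.5079.
(0,0): S=182.0000. Δ = (V_up−V_dn)/(S_up−S_dn) = (38.4013−0.0000)/(243.8800−121.9400) = 0.3149. V = [p*·38.4013 + (1−p*)·0.0000]/1.16 = 24.2108. B = V − Δ·S = -33.1046.
Self-financing check: at every node Δ·S+B equals the discounted successor values.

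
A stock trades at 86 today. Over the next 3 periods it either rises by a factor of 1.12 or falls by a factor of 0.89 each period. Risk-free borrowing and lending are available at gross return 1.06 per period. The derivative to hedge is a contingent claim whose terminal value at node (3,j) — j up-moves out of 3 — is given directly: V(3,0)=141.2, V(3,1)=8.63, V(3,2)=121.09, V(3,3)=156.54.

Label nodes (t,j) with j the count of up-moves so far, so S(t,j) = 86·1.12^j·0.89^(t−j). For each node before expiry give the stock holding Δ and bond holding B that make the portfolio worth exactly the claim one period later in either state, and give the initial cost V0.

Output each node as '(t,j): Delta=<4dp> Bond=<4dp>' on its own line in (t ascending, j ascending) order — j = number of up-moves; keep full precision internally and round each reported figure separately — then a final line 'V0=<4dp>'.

(0,0): Delta=2.4168 Bond=-108.1070
(1,0): Delta=2.6012 Bond=-128.7040
(1,1): Delta=2.3651 Bond=-109.6132
(2,0): Delta=-8.4613 Bond=617.1587
(2,1): Delta=5.7038 Bond=-402.3975
(2,2): Delta=1.4287 Bond=-15.1756
V0=99.7396

Under the risk-neutral measure, an up-move has probability p* = (R−d)/(u−d) = 0.7391 and values discount at R = 1.06.
Payoff layer (t=3): V(3,0)=141.2000, V(3,1)=8.6300, V(3,2)=121.0900, V(3,3)=156.5400
Node (2,0) S=68.1206: V=(p*·8.6300+(1−p*)·141.2000)/1.06=40.7674; Δ=(8.6300−141.2000)/(76.2951−60.6273)=-8.4613; B=V−Δ·S=617.1587
Node (2,1) S=85.7248: V=(p*·121.0900+(1−p*)·8.6300)/1.06=86.5591; Δ=(121.0900−8.6300)/(96.0118−76.2951)=5.7038; B=V−Δ·S=-402.3975
Node (2,2) S=107.8784: V=(p*·156.5400+(1−p*)·121.0900)/1.06=138.9549; Δ=(156.5400−121.0900)/(120.8238−96.0118)=1.4287; B=V−Δ·S=-15.1756
Node (1,0) S=76.5400: V=(p*·86.5591+(1−p*)·40.7674)/1.06=70.3900; Δ=(86.5591−40.7674)/(85.7248−68.1206)=2.6012; B=V−Δ·S=-128.7040
Node (1,1) S=96.3200: V=(p*·138.9549+(1−p*)·86.5591)/1.06=118.1947; Δ=(138.9549−86.5591)/(107.8784−85.7248)=2.3651; B=V−Δ·S=-109.6132
Node (0,0) S=86.0000: V=(p*·118.1947+(1−p*)·70.3900)/1.06=99.7396; Δ=(118.1947−70.3900)/(96.3200−76.5400)=2.4168; B=V−Δ·S=-108.1070
The time-0 hedge costs 99.7396, which is the no-arbitrage price.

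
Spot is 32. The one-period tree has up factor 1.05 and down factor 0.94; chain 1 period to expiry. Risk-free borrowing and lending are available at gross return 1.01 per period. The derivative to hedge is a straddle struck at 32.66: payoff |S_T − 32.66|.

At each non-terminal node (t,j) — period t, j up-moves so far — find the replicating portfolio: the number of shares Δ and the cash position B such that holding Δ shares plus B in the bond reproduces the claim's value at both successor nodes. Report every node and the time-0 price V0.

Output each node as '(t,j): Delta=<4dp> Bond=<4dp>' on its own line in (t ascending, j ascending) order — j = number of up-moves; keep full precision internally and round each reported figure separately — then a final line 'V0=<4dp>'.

(0,0): Delta=-0.4659 Bond=16.4302
V0=1.5212

No-arbitrage ⇒ martingale measure with p* = (R−d)/(u−d) = 0.6364.
Payoff layer (t=1): V(1,0)=2.5800, V(1,1)=0.9400
Node (0,0) S=32.0000: V=(p*·0.9400+(1−p*)·2.5800)/1.01=1.5212; Δ=(0.9400−2.5800)/(33.6000−30.0800)=-0.4659; B=V−Δ·S=16.4302
Self-financing check: at every node Δ·S+B equals the discounted successor values.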